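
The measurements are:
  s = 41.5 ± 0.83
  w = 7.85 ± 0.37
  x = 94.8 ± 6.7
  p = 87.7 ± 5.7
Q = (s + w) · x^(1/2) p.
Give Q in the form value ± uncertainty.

Let u = s + w = 49.4. δu = √(δs² + δw²) = √(0.689 + 0.137) = 0.909, so δu/u = 0.0184.
Q is then a monomial in u, x, p:
δQ/Q = √((δu/u)² + (½·δx/x)² + (1·δp/p)²) = √(0.000339 + 0.00125 + 0.00422) = 0.0762
Q = 42100, so δQ = 0.0762 × 42100 = 3210.

42100 ± 3210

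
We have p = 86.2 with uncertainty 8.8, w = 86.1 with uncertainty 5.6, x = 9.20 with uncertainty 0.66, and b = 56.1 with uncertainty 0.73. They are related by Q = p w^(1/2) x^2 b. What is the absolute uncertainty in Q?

Products/powers → add relative errors in quadrature, weighted by exponent:
  (1·δp/p)² = (1×0.102)² = 0.0104;  (½·δw/w)² = (0.5×0.0650)² = 0.00106;  (2·δx/x)² = (2×0.0717)² = 0.0206;  (1·δb/b)² = (1×0.0130)² = 0.000169
δQ/Q = √(0.0322) = 0.180
Q = 3.8e+06, so δQ = 0.180 × 3.8e+06 = 6.82e+05.

6.82e+05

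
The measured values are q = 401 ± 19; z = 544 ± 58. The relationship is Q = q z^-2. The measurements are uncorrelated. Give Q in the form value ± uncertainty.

0.00136 ± 0.000296

Relative error in a monomial: (δQ/Q)² = Σ (nᵢ · δxᵢ/xᵢ)².
  (1·δq/q)² = (1×0.0474)² = 0.00225;  (-2·δz/z)² = (-2×0.107)² = 0.0455
δQ/Q = √(0.0477) = 0.218
Q = 0.00136, so δQ = 0.218 × 0.00136 = 0.000296.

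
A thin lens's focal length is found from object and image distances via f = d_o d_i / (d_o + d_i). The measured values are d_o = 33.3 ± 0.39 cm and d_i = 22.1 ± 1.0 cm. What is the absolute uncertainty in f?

∂f/∂d_o = (d_i/(d_o+d_i))² = 0.159;  ∂f/∂d_i = (d_o/(d_o+d_i))² = 0.361
δf = √((∂f/∂d_o · δd_o)² + (∂f/∂d_i · δd_i)²) = √(0.00385 + 0.131) = 0.367 cm

0.367 cm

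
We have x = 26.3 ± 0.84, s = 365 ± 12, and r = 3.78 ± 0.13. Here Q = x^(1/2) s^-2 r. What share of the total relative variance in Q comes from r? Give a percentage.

20.5%

(δQ/Q)² = (½·δx/x)² + (-2·δs/s)² + (1·δr/r)²
  x term: (0.5×0.0319)² = 0.000255
  s term: (-2×0.0329)² = 0.00432
  r term: (1×0.0344)² = 0.00118
Total = 0.00576. Share from r = 0.00118/0.00576 = 0.205.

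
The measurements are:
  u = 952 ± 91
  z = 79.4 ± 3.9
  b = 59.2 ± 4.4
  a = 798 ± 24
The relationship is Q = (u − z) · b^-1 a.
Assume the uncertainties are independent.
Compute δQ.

1550

Let w = u − z = 873. δw = √(δu² + δz²) = √(8280 + 15.2) = 91.1, so δw/w = 0.104.
Q is then a monomial in w, b, a:
δQ/Q = √((δw/w)² + (-1·δb/b)² + (1·δa/a)²) = √(0.0109 + 0.00552 + 0.000905) = 0.132
Q = 11800, so δQ = 0.132 × 11800 = 1550.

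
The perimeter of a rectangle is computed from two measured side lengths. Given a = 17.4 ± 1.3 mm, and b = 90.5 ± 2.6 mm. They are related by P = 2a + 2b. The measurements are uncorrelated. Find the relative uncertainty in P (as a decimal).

0.0269

Absolute uncertainties add in quadrature for a linear combination:
  (2·δa)² = 6.76;  (2·δb)² = 27.0
δP = √(33.8) = 5.81 mm
P = 216 mm, so δP/P = 5.81/216 = 0.0269.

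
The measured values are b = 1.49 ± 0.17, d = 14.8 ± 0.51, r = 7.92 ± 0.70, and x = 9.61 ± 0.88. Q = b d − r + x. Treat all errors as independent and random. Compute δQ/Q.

0.120

Let p = b·d = 22.1. δp/p = √((1·δb/b)² + (1·δd/d)²) = √(0.0130 + 0.00119) = 0.119, so δp = 2.63.
Q = p − r + x: δQ = √(δp² + δr² + δx²) = √(6.91 + 0.490 + 0.774) = 2.86
Q = 23.7, so δQ/Q = 2.86/23.7 = 0.120.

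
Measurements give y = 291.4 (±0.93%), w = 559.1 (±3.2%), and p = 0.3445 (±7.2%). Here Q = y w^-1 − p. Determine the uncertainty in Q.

0.0303

Let h = y·w^-1 = 0.5212. δh/h = √((1·δy/y)² + (-1·δw/w)²) = √(8.65e-05 + 0.00102) = 0.0333, so δh = 0.0174.
Q = h − p: δQ = √(δh² + δp²) = √(0.000302 + 0.000615) = 0.0303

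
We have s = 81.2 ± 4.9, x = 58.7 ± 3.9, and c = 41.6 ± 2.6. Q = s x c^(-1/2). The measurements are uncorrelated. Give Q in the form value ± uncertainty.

739 ± 70.2

Relative error in a monomial: (δQ/Q)² = Σ (nᵢ · δxᵢ/xᵢ)².
  (1·δs/s)² = (1×0.0603)² = 0.00364;  (1·δx/x)² = (1×0.0664)² = 0.00441;  (−½·δc/c)² = (-0.5×0.0625)² = 0.000977
δQ/Q = √(0.00903) = 0.0950
Q = 739, so δQ = 0.0950 × 739 = 70.2.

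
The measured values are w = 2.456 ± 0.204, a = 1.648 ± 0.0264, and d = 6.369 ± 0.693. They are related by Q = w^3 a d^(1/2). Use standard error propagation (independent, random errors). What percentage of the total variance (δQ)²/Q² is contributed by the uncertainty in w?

95.1%

(δQ/Q)² = (3·δw/w)² + (1·δa/a)² + (½·δd/d)²
  w term: (3×0.0831)² = 0.0621
  a term: (1×0.0160)² = 0.000257
  d term: (0.5×0.109)² = 0.00296
Total = 0.0653. Share from w = 0.0621/0.0653 = 0.951.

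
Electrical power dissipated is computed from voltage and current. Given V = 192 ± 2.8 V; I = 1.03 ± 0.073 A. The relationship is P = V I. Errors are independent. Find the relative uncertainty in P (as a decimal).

Products/powers → add relative errors in quadrature, weighted by exponent:
  (1·δV/V)² = (1×0.0146)² = 0.000213;  (1·δI/I)² = (1×0.0709)² = 0.00502
δP/P = √(0.00524) = 0.0724

0.0724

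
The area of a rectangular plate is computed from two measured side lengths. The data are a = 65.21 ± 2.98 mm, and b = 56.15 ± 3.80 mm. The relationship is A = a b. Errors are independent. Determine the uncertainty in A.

Relative error in a monomial: (δA/A)² = Σ (nᵢ · δxᵢ/xᵢ)².
  (1·δa/a)² = (1×0.0457)² = 0.00209;  (1·δb/b)² = (1×0.0677)² = 0.00458
δA/A = √(0.00667) = 0.0817
A = 3662 mm^2, so δA = 0.0817 × 3662 = 299 mm^2.

299 mm^2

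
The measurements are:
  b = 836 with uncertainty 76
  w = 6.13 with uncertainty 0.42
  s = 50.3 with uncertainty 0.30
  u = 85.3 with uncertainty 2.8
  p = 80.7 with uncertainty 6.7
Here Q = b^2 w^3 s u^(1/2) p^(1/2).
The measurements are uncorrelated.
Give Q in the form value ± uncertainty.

For a monomial Q ∝ b^2, w^3, s, u^(1/2), p^(1/2), fractional errors add in quadrature:
  (2·δb/b)² = (2×0.0909)² = 0.0331;  (3·δw/w)² = (3×0.0685)² = 0.0422;  (1·δs/s)² = (1×0.00596)² = 3.56e-05;  (½·δu/u)² = (0.5×0.0328)² = 0.000269;  (½·δp/p)² = (0.5×0.0830)² = 0.00172
δQ/Q = √(0.0773) = 0.278
Q = 6.72e+11, so δQ = 0.278 × 6.72e+11 = 1.87e+11.

(6.72 ± 1.87) × 10^11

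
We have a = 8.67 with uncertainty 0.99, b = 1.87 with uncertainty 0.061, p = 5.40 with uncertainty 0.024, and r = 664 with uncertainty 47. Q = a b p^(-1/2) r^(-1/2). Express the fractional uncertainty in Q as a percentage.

Since Q is a product/quotient, work with relative uncertainties:
  (1·δa/a)² = (1×0.114)² = 0.0130;  (1·δb/b)² = (1×0.0326)² = 0.00106;  (−½·δp/p)² = (-0.5×0.00444)² = 4.94e-06;  (−½·δr/r)² = (-0.5×0.0708)² = 0.00125
δQ/Q = √(0.0154) = 0.124

12.4%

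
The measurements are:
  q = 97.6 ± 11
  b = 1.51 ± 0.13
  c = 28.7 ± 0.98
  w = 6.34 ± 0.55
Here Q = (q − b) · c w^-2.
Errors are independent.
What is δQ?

Let u = q − b = 96.1. δu = √(δq² + δb²) = √(121 + 0.0169) = 11.0, so δu/u = 0.114.
Q is then a monomial in u, c, w:
δQ/Q = √((δu/u)² + (1·δc/c)² + (-2·δw/w)²) = √(0.0131 + 0.00117 + 0.0301) = 0.211
Q = 68.6, so δQ = 0.211 × 68.6 = 14.5.

14.5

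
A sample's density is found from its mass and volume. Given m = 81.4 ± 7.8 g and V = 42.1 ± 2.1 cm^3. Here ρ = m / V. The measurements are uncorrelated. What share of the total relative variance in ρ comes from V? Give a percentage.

21.3%

(δρ/ρ)² = (1·δm/m)² + (-1·δV/V)²
  m term: (1×0.0958)² = 0.00918
  V term: (-1×0.0499)² = 0.00249
Total = 0.0117. Share from V = 0.00249/0.0117 = 0.213.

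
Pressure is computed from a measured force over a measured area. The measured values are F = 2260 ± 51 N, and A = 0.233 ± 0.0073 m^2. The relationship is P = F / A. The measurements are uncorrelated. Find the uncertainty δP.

375 Pa

Products/powers → add relative errors in quadrature, weighted by exponent:
  (1·δF/F)² = (1×0.0226)² = 0.000509;  (-1·δA/A)² = (-1×0.0313)² = 0.000982
δP/P = √(0.00149) = 0.0386
P = 9700 Pa, so δP = 0.0386 × 9700 = 375 Pa.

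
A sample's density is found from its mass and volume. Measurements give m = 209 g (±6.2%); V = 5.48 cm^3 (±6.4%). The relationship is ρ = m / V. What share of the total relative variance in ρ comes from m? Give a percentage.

(δρ/ρ)² = (1·δm/m)² + (-1·δV/V)²
  m term: (1×0.0620)² = 0.00384
  V term: (-1×0.0640)² = 0.00410
Total = 0.00794. Share from m = 0.00384/0.00794 = 0.484.

48.4%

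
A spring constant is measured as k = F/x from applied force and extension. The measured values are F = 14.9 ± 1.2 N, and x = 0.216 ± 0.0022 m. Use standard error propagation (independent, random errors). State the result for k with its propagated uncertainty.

k is a product of powers, so relative uncertainties combine in quadrature:
  (1·δF/F)² = (1×0.0805)² = 0.00649;  (-1·δx/x)² = (-1×0.0102)² = 0.000104
δk/k = √(0.00659) = 0.0812
k = 69.0 N/m, so δk = 0.0812 × 69.0 = 5.60 N/m.

69.0 ± 5.60 N/m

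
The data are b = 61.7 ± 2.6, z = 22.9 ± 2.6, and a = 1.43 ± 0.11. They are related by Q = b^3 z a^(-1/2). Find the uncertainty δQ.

Each factor contributes (exponent × relative error)² to (δQ/Q)²:
  (3·δb/b)² = (3×0.0421)² = 0.0160;  (1·δz/z)² = (1×0.114)² = 0.0129;  (−½·δa/a)² = (-0.5×0.0769)² = 0.00148
δQ/Q = √(0.0304) = 0.174
Q = 4.5e+06, so δQ = 0.174 × 4.5e+06 = 7.84e+05.

7.84e+05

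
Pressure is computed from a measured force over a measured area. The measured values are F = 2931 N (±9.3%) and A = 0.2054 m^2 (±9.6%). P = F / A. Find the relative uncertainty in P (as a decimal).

Relative error in a monomial: (δP/P)² = Σ (nᵢ · δxᵢ/xᵢ)².
  (1·δF/F)² = (1×0.0930)² = 0.00865;  (-1·δA/A)² = (-1×0.0960)² = 0.00922
δP/P = √(0.0179) = 0.134

0.134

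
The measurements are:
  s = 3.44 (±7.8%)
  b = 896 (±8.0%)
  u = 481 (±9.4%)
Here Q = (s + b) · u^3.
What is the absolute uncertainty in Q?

Let w = s + b = 899. δw = √(δs² + δb²) = √(0.0720 + 5140) = 71.7, so δw/w = 0.0797.
Q is then a monomial in w, u:
δQ/Q = √((δw/w)² + (3·δu/u)²) = √(0.00635 + 0.0795) = 0.293
Q = 1e+11, so δQ = 0.293 × 1e+11 = 2.93e+10.

2.93e+10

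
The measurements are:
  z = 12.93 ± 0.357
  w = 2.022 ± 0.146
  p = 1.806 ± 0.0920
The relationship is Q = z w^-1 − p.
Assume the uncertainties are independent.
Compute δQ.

Let h = z·w^-1 = 6.395. δh/h = √((1·δz/z)² + (-1·δw/w)²) = √(0.000762 + 0.00521) = 0.0773, so δh = 0.494.
Q = h − p: δQ = √(δh² + δp²) = √(0.244 + 0.00846) = 0.503

0.503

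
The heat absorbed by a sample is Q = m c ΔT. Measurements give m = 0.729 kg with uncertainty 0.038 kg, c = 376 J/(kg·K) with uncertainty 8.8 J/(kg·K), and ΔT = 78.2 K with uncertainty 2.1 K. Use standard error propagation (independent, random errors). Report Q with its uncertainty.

Products/powers → add relative errors in quadrature, weighted by exponent:
  (1·δm/m)² = (1×0.0521)² = 0.00272;  (1·δc/c)² = (1×0.0234)² = 0.000548;  (1·δΔT/ΔT)² = (1×0.0269)² = 0.000721
δQ/Q = √(0.00399) = 0.0631
Q = 21400 J, so δQ = 0.0631 × 21400 = 1350 J.

21400 ± 1350 J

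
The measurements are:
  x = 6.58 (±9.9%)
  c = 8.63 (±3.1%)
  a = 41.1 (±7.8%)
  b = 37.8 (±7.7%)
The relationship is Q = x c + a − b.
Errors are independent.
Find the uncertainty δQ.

7.31

Let p = x·c = 56.8. δp/p = √((1·δx/x)² + (1·δc/c)²) = √(0.00980 + 0.000961) = 0.104, so δp = 5.89.
Q = p + a − b: δQ = √(δp² + δa² + δb²) = √(34.7 + 10.3 + 8.47) = 7.31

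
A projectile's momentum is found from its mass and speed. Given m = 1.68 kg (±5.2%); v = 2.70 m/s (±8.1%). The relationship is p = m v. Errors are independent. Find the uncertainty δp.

0.437 kg·m/s

For a monomial p ∝ m, v, fractional errors add in quadrature:
  (1·δm/m)² = (1×0.0520)² = 0.00270;  (1·δv/v)² = (1×0.0810)² = 0.00656
δp/p = √(0.00927) = 0.0963
p = 4.54 kg·m/s, so δp = 0.0963 × 4.54 = 0.437 kg·m/s.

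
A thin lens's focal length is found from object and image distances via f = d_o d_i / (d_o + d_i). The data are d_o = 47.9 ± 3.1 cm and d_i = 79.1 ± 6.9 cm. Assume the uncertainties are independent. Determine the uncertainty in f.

1.55 cm

∂f/∂d_o = (d_i/(d_o+d_i))² = 0.388;  ∂f/∂d_i = (d_o/(d_o+d_i))² = 0.142
δf = √((∂f/∂d_o · δd_o)² + (∂f/∂d_i · δd_i)²) = √(1.45 + 0.963) = 1.55 cm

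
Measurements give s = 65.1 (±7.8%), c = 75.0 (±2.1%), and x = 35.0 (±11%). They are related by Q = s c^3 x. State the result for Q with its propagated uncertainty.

(9.61 ± 1.43) × 10^8

Each factor contributes (exponent × relative error)² to (δQ/Q)²:
  (1·δs/s)² = (1×0.0780)² = 0.00608;  (3·δc/c)² = (3×0.0210)² = 0.00397;  (1·δx/x)² = (1×0.110)² = 0.0121
δQ/Q = √(0.0222) = 0.149
Q = 9.61e+08, so δQ = 0.149 × 9.61e+08 = 1.43e+08.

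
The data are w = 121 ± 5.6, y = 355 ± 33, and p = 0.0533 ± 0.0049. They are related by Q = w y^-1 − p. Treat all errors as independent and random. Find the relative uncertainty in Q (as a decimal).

0.124

Let h = w·y^-1 = 0.341. δh/h = √((1·δw/w)² + (-1·δy/y)²) = √(0.00214 + 0.00864) = 0.104, so δh = 0.0354.
Q = h − p: δQ = √(δh² + δp²) = √(0.00125 + 2.4e-05) = 0.0357
Q = 0.288, so δQ/Q = 0.0357/0.288 = 0.124.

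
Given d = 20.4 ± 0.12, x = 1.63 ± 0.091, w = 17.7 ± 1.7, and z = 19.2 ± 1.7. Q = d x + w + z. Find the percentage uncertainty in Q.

4.34%

Let p = d·x = 33.3. δp/p = √((1·δd/d)² + (1·δx/x)²) = √(3.46e-05 + 0.00312) = 0.0561, so δp = 1.87.
Q = p + w + z: δQ = √(δp² + δw² + δz²) = √(3.48 + 2.89 + 2.89) = 3.04
Q = 70.2, so δQ/Q = 3.04/70.2 = 0.0434.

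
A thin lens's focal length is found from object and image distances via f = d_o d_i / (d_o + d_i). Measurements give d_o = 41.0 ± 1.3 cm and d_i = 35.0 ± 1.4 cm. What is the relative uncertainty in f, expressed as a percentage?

2.61%

∂f/∂d_o = (d_i/(d_o+d_i))² = 0.212;  ∂f/∂d_i = (d_o/(d_o+d_i))² = 0.291
δf = √((∂f/∂d_o · δd_o)² + (∂f/∂d_i · δd_i)²) = √(0.0760 + 0.166) = 0.492 cm
f = 18.9 cm, so δf/f = 0.492/18.9 = 0.0261.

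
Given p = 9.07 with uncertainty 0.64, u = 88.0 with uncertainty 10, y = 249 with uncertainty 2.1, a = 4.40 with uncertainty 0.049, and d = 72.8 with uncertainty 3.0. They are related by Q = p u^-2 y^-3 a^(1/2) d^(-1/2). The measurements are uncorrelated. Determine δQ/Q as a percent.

Q is a product of powers, so relative uncertainties combine in quadrature:
  (1·δp/p)² = (1×0.0706)² = 0.00498;  (-2·δu/u)² = (-2×0.114)² = 0.0517;  (-3·δy/y)² = (-3×0.00843)² = 0.000640;  (½·δa/a)² = (0.5×0.0111)² = 3.1e-05;  (−½·δd/d)² = (-0.5×0.0412)² = 0.000425
δQ/Q = √(0.0577) = 0.240

24.0%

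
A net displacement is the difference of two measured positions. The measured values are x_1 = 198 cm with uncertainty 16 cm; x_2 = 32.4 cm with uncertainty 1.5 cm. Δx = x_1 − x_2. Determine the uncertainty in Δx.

16.1 cm

For a sum/difference, combine absolute errors in quadrature:
  (δx_1)² = 256;  (δx_2)² = 2.25
δΔx = √(258) = 16.1 cm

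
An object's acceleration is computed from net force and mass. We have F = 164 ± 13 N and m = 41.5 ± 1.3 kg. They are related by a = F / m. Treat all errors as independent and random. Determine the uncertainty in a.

0.337 m/s^2

a is a product of powers, so relative uncertainties combine in quadrature:
  (1·δF/F)² = (1×0.0793)² = 0.00628;  (-1·δm/m)² = (-1×0.0313)² = 0.000981
δa/a = √(0.00726) = 0.0852
a = 3.95 m/s^2, so δa = 0.0852 × 3.95 = 0.337 m/s^2.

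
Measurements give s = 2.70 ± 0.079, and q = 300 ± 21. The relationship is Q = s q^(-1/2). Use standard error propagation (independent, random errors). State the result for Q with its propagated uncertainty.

Since Q is a product/quotient, work with relative uncertainties:
  (1·δs/s)² = (1×0.0293)² = 0.000856;  (−½·δq/q)² = (-0.5×0.0700)² = 0.00123
δQ/Q = √(0.00208) = 0.0456
Q = 0.156, so δQ = 0.0456 × 0.156 = 0.00711.

0.156 ± 0.00711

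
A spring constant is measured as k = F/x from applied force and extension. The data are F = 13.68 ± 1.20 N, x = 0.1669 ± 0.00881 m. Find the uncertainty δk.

8.39 N/m

For a monomial k ∝ F, x^-1, fractional errors add in quadrature:
  (1·δF/F)² = (1×0.0877)² = 0.00769;  (-1·δx/x)² = (-1×0.0528)² = 0.00279
δk/k = √(0.0105) = 0.102
k = 81.97 N/m, so δk = 0.102 × 81.97 = 8.39 N/m.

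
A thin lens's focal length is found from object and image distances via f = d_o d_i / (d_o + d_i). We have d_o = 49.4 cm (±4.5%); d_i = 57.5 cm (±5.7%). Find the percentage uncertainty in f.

3.58%

∂f/∂d_o = (d_i/(d_o+d_i))² = 0.289;  ∂f/∂d_i = (d_o/(d_o+d_i))² = 0.214
δf = √((∂f/∂d_o · δd_o)² + (∂f/∂d_i · δd_i)²) = √(0.414 + 0.490) = 0.951 cm
f = 26.6 cm, so δf/f = 0.951/26.6 = 0.0358.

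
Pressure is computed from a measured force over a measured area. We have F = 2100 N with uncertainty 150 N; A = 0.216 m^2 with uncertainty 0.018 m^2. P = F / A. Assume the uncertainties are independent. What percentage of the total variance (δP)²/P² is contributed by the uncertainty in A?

(δP/P)² = (1·δF/F)² + (-1·δA/A)²
  F term: (1×0.0714)² = 0.00510
  A term: (-1×0.0833)² = 0.00694
Total = 0.0120. Share from A = 0.00694/0.0120 = 0.576.

57.6%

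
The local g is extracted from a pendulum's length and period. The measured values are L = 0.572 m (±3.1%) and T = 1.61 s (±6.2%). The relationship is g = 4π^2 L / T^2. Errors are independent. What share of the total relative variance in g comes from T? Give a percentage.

94.1%

(δg/g)² = (1·δL/L)² + (-2·δT/T)²
  L term: (1×0.0310)² = 0.000961
  T term: (-2×0.0620)² = 0.0154
Total = 0.0163. Share from T = 0.0154/0.0163 = 0.941.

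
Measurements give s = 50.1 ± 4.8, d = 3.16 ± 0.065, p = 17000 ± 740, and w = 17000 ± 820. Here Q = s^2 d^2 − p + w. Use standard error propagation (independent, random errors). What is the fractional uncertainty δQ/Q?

0.201

Let h = s^2·d^2 = 25100. δh/h = √((2·δs/s)² + (2·δd/d)²) = √(0.0367 + 0.00169) = 0.196, so δh = 4910.
Q = h − p + w: δQ = √(δh² + δp² + δw²) = √(2.41e+07 + 5.48e+05 + 6.72e+05) = 5030
Q = 25100, so δQ/Q = 5030/25100 = 0.201.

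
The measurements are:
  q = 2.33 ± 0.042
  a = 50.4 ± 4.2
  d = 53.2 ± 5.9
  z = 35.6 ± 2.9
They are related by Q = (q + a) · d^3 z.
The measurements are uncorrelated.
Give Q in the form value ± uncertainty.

(2.83 ± 0.994) × 10^8

Let u = q + a = 52.7. δu = √(δq² + δa²) = √(0.00176 + 17.6) = 4.20, so δu/u = 0.0797.
Q is then a monomial in u, d, z:
δQ/Q = √((δu/u)² + (3·δd/d)² + (1·δz/z)²) = √(0.00634 + 0.111 + 0.00664) = 0.352
Q = 2.83e+08, so δQ = 0.352 × 2.83e+08 = 9.94e+07.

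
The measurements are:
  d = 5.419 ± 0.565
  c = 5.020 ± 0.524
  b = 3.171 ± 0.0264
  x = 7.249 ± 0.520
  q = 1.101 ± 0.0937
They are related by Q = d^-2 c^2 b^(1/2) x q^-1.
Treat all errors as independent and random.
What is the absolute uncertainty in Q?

3.17

Q is a product of powers, so relative uncertainties combine in quadrature:
  (-2·δd/d)² = (-2×0.104)² = 0.0435;  (2·δc/c)² = (2×0.104)² = 0.0436;  (½·δb/b)² = (0.5×0.00833)² = 1.73e-05;  (1·δx/x)² = (1×0.0717)² = 0.00515;  (-1·δq/q)² = (-1×0.0851)² = 0.00724
δQ/Q = √(0.0995) = 0.315
Q = 10.06, so δQ = 0.315 × 10.06 = 3.17.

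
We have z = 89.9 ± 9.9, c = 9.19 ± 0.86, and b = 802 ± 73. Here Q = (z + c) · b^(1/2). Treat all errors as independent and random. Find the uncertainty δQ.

309

Let u = z + c = 99.1. δu = √(δz² + δc²) = √(98.0 + 0.740) = 9.94, so δu/u = 0.100.
Q is then a monomial in u, b:
δQ/Q = √((δu/u)² + (½·δb/b)²) = √(0.0101 + 0.00207) = 0.110
Q = 2810, so δQ = 0.110 × 2810 = 309.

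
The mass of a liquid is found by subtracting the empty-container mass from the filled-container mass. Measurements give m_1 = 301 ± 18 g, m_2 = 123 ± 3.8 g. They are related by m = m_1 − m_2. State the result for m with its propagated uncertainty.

Sums and differences: (δm)² = Σ (cᵢ δxᵢ)².
  (δm_1)² = 324;  (δm_2)² = 14.4
δm = √(338) = 18.4 g
m = 178 g.

178 ± 18.4 g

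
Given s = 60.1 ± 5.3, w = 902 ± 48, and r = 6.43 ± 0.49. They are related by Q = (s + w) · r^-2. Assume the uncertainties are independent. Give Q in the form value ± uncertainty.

Let u = s + w = 962. δu = √(δs² + δw²) = √(28.1 + 2300) = 48.3, so δu/u = 0.0502.
Q is then a monomial in u, r:
δQ/Q = √((δu/u)² + (-2·δr/r)²) = √(0.00252 + 0.0232) = 0.160
Q = 23.3, so δQ = 0.160 × 23.3 = 3.73.

23.3 ± 3.73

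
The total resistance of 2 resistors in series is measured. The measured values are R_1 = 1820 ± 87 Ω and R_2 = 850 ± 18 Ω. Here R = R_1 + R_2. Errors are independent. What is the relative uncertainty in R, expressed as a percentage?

R is a linear combination, so absolute uncertainties add in quadrature:
  (δR_1)² = 7570;  (δR_2)² = 324
δR = √(7890) = 88.8 Ω
R = 2670 Ω, so δR/R = 88.8/2670 = 0.0333.

3.33%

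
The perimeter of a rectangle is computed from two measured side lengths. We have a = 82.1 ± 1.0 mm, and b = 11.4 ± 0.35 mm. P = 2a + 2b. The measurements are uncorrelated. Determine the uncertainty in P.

2.12 mm

Each term contributes (cᵢ δxᵢ)² to (δP)²:
  (2·δa)² = 4.00;  (2·δb)² = 0.490
δP = √(4.49) = 2.12 mm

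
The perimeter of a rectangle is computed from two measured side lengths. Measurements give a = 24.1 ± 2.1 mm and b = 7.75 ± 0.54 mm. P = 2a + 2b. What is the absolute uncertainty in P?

4.34 mm

Absolute uncertainties add in quadrature for a linear combination:
  (2·δa)² = 17.6;  (2·δb)² = 1.17
δP = √(18.8) = 4.34 mm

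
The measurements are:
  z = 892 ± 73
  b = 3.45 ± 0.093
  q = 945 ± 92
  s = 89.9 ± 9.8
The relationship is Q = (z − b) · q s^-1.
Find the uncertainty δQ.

Let u = z − b = 889. δu = √(δz² + δb²) = √(5330 + 0.00865) = 73.0, so δu/u = 0.0822.
Q is then a monomial in u, q, s:
δQ/Q = √((δu/u)² + (1·δq/q)² + (-1·δs/s)²) = √(0.00675 + 0.00948 + 0.0119) = 0.168
Q = 9340, so δQ = 0.168 × 9340 = 1570.

1570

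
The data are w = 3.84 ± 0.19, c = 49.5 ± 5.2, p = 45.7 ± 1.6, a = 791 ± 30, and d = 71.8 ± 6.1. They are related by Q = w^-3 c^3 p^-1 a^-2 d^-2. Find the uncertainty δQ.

Products/powers → add relative errors in quadrature, weighted by exponent:
  (-3·δw/w)² = (-3×0.0495)² = 0.0220;  (3·δc/c)² = (3×0.105)² = 0.0993;  (-1·δp/p)² = (-1×0.0350)² = 0.00123;  (-2·δa/a)² = (-2×0.0379)² = 0.00575;  (-2·δd/d)² = (-2×0.0850)² = 0.0289
δQ/Q = √(0.157) = 0.396
Q = 1.45e-08, so δQ = 0.396 × 1.45e-08 = 5.76e-09.

5.76e-09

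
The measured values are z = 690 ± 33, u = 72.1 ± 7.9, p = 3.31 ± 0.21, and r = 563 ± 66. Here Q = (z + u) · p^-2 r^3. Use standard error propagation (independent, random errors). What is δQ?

Let w = z + u = 762. δw = √(δz² + δu²) = √(1090 + 62.4) = 33.9, so δw/w = 0.0445.
Q is then a monomial in w, p, r:
δQ/Q = √((δw/w)² + (-2·δp/p)² + (3·δr/r)²) = √(0.00198 + 0.0161 + 0.124) = 0.377
Q = 1.24e+10, so δQ = 0.377 × 1.24e+10 = 4.67e+09.

4.67e+09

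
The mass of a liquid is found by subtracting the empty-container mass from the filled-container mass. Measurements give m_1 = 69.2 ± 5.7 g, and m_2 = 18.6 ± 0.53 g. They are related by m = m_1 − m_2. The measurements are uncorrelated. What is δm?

5.72 g

For a sum/difference, combine absolute errors in quadrature:
  (δm_1)² = 32.5;  (δm_2)² = 0.281
δm = √(32.8) = 5.72 g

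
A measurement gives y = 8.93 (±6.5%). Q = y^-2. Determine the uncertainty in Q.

0.00163

Relative error in a monomial: (δQ/Q)² = Σ (nᵢ · δxᵢ/xᵢ)².
  (-2·δy/y)² = (-2×0.0650)² = 0.0169
δQ/Q = √(0.0169) = 0.130
Q = 0.0125, so δQ = 0.130 × 0.0125 = 0.00163.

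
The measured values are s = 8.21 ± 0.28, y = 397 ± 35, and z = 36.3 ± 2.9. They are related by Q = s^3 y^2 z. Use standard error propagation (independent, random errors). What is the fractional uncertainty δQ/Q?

Products/powers → add relative errors in quadrature, weighted by exponent:
  (3·δs/s)² = (3×0.0341)² = 0.0105;  (2·δy/y)² = (2×0.0882)² = 0.0311;  (1·δz/z)² = (1×0.0799)² = 0.00638
δQ/Q = √(0.0479) = 0.219

0.219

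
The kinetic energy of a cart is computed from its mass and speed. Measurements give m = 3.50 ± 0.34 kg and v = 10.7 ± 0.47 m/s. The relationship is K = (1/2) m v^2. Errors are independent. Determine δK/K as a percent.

For a monomial K ∝ m, v^2, fractional errors add in quadrature:
  (1·δm/m)² = (1×0.0971)² = 0.00944;  (2·δv/v)² = (2×0.0439)² = 0.00772
δK/K = √(0.0172) = 0.131

13.1%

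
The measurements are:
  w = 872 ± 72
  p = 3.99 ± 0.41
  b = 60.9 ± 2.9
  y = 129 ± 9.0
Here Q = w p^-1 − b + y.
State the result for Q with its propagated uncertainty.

Let h = w·p^-1 = 219. δh/h = √((1·δw/w)² + (-1·δp/p)²) = √(0.00682 + 0.0106) = 0.132, so δh = 28.8.
Q = h − b + y: δQ = √(δh² + δb² + δy²) = √(830 + 8.41 + 81.0) = 30.3
Q = 287.

287 ± 30.3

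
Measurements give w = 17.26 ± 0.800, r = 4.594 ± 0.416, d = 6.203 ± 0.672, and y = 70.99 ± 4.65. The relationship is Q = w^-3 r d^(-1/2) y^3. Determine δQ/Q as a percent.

26.3%

Relative error in a monomial: (δQ/Q)² = Σ (nᵢ · δxᵢ/xᵢ)².
  (-3·δw/w)² = (-3×0.0463)² = 0.0193;  (1·δr/r)² = (1×0.0906)² = 0.00820;  (−½·δd/d)² = (-0.5×0.108)² = 0.00293;  (3·δy/y)² = (3×0.0655)² = 0.0386
δQ/Q = √(0.0691) = 0.263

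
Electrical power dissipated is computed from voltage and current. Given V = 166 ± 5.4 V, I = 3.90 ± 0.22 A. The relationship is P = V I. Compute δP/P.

For a monomial P ∝ V, I, fractional errors add in quadrature:
  (1·δV/V)² = (1×0.0325)² = 0.00106;  (1·δI/I)² = (1×0.0564)² = 0.00318
δP/P = √(0.00424) = 0.0651

0.0651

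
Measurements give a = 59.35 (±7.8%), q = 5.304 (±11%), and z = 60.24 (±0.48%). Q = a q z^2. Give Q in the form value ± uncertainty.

Each factor contributes (exponent × relative error)² to (δQ/Q)²:
  (1·δa/a)² = (1×0.0780)² = 0.00608;  (1·δq/q)² = (1×0.110)² = 0.0121;  (2·δz/z)² = (2×0.00480)² = 9.22e-05
δQ/Q = √(0.0183) = 0.135
Q = 1.142e+06, so δQ = 0.135 × 1.142e+06 = 1.54e+05.

(1.142 ± 0.154) × 10^6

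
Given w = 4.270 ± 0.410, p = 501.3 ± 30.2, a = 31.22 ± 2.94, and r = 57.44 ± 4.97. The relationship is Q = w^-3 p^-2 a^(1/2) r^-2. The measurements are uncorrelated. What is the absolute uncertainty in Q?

3.12e-11

Products/powers → add relative errors in quadrature, weighted by exponent:
  (-3·δw/w)² = (-3×0.0960)² = 0.0830;  (-2·δp/p)² = (-2×0.0602)² = 0.0145;  (½·δa/a)² = (0.5×0.0942)² = 0.00222;  (-2·δr/r)² = (-2×0.0865)² = 0.0299
δQ/Q = √(0.130) = 0.360
Q = 8.656e-11, so δQ = 0.360 × 8.656e-11 = 3.12e-11.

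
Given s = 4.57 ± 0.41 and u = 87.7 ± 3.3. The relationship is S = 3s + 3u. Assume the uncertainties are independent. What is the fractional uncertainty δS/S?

0.0360

Sums and differences: (δS)² = Σ (cᵢ δxᵢ)².
  (3·δs)² = 1.51;  (3·δu)² = 98.0
δS = √(99.5) = 9.98
S = 277, so δS/S = 9.98/277 = 0.0360.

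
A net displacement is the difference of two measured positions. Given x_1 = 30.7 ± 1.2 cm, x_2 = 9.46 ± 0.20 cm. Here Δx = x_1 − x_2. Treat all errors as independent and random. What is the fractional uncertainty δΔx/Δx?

0.0573

Each term contributes (cᵢ δxᵢ)² to (δΔx)²:
  (δx_1)² = 1.44;  (δx_2)² = 0.0400
δΔx = √(1.48) = 1.22 cm
Δx = 21.2 cm, so δΔx/Δx = 1.22/21.2 = 0.0573.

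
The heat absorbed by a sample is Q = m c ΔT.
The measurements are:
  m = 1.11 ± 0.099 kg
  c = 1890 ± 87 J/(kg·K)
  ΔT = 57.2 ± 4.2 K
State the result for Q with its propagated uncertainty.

(1.20 ± 0.149) × 10^5 J

Products/powers → add relative errors in quadrature, weighted by exponent:
  (1·δm/m)² = (1×0.0892)² = 0.00795;  (1·δc/c)² = (1×0.0460)² = 0.00212;  (1·δΔT/ΔT)² = (1×0.0734)² = 0.00539
δQ/Q = √(0.0155) = 0.124
Q = 1.2e+05 J, so δQ = 0.124 × 1.2e+05 = 14900 J.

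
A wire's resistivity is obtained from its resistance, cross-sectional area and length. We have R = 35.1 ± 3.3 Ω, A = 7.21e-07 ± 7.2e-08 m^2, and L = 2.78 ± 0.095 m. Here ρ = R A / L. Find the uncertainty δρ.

1.29e-06 Ω·m

Relative error in a monomial: (δρ/ρ)² = Σ (nᵢ · δxᵢ/xᵢ)².
  (1·δR/R)² = (1×0.0940)² = 0.00884;  (1·δA/A)² = (1×0.0999)² = 0.00997;  (-1·δL/L)² = (-1×0.0342)² = 0.00117
δρ/ρ = √(0.0200) = 0.141
ρ = 9.1e-06 Ω·m, so δρ = 0.141 × 9.1e-06 = 1.29e-06 Ω·m.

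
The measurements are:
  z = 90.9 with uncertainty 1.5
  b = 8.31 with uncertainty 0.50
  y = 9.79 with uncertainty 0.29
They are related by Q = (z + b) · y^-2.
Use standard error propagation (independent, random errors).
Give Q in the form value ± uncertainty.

1.04 ± 0.0635

Let u = z + b = 99.2. δu = √(δz² + δb²) = √(2.25 + 0.250) = 1.58, so δu/u = 0.0159.
Q is then a monomial in u, y:
δQ/Q = √((δu/u)² + (-2·δy/y)²) = √(0.000254 + 0.00351) = 0.0614
Q = 1.04, so δQ = 0.0614 × 1.04 = 0.0635.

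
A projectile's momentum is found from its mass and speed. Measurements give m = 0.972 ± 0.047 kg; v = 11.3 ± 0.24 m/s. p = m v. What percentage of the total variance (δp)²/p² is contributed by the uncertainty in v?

(δp/p)² = (1·δm/m)² + (1·δv/v)²
  m term: (1×0.0484)² = 0.00234
  v term: (1×0.0212)² = 0.000451
Total = 0.00279. Share from v = 0.000451/0.00279 = 0.162.

16.2%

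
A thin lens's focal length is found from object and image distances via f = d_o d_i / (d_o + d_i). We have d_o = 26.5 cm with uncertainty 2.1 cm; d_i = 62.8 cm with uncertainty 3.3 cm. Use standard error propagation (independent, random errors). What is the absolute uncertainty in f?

1.08 cm

∂f/∂d_o = (d_i/(d_o+d_i))² = 0.495;  ∂f/∂d_i = (d_o/(d_o+d_i))² = 0.0881
δf = √((∂f/∂d_o · δd_o)² + (∂f/∂d_i · δd_i)²) = √(1.08 + 0.0845) = 1.08 cm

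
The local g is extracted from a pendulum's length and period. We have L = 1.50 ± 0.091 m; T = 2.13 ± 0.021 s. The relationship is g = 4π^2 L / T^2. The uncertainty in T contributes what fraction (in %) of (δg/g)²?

(δg/g)² = (1·δL/L)² + (-2·δT/T)²
  L term: (1×0.0607)² = 0.00368
  T term: (-2×0.00986)² = 0.000389
Total = 0.00407. Share from T = 0.000389/0.00407 = 0.0955.

9.55%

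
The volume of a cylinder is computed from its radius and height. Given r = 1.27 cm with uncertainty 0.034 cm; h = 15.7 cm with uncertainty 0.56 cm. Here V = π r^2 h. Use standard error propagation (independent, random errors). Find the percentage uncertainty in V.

6.43%

Products/powers → add relative errors in quadrature, weighted by exponent:
  (2·δr/r)² = (2×0.0268)² = 0.00287;  (1·δh/h)² = (1×0.0357)² = 0.00127
δV/V = √(0.00414) = 0.0643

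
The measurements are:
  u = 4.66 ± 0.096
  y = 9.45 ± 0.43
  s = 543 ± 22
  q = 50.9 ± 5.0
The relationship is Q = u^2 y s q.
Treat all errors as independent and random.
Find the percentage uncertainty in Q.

Products/powers → add relative errors in quadrature, weighted by exponent:
  (2·δu/u)² = (2×0.0206)² = 0.00170;  (1·δy/y)² = (1×0.0455)² = 0.00207;  (1·δs/s)² = (1×0.0405)² = 0.00164;  (1·δq/q)² = (1×0.0982)² = 0.00965
δQ/Q = √(0.0151) = 0.123

12.3%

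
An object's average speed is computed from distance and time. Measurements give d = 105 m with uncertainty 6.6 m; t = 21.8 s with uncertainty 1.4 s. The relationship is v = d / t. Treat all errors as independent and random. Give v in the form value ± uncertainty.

4.82 ± 0.433 m/s

Since v is a product/quotient, work with relative uncertainties:
  (1·δd/d)² = (1×0.0629)² = 0.00395;  (-1·δt/t)² = (-1×0.0642)² = 0.00412
δv/v = √(0.00808) = 0.0899
v = 4.82 m/s, so δv = 0.0899 × 4.82 = 0.433 m/s.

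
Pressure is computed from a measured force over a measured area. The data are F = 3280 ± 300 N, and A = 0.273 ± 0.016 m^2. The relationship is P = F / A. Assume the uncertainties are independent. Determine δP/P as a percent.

Each factor contributes (exponent × relative error)² to (δP/P)²:
  (1·δF/F)² = (1×0.0915)² = 0.00837;  (-1·δA/A)² = (-1×0.0586)² = 0.00343
δP/P = √(0.0118) = 0.109

10.9%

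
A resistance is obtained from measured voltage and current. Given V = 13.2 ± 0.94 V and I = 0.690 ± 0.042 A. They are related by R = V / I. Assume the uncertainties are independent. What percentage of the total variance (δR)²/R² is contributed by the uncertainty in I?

42.2%

(δR/R)² = (1·δV/V)² + (-1·δI/I)²
  V term: (1×0.0712)² = 0.00507
  I term: (-1×0.0609)² = 0.00371
Total = 0.00878. Share from I = 0.00371/0.00878 = 0.422.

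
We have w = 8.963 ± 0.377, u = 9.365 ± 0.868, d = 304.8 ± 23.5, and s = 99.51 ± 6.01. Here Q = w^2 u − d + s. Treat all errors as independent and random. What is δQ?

97.2

Let p = w^2·u = 752.3. δp/p = √((2·δw/w)² + (1·δu/u)²) = √(0.00708 + 0.00859) = 0.125, so δp = 94.2.
Q = p − d + s: δQ = √(δp² + δd² + δs²) = √(8870 + 552 + 36.1) = 97.2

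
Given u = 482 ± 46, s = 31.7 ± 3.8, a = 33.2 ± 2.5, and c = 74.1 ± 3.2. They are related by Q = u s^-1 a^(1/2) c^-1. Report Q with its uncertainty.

1.18 ± 0.193

For a monomial Q ∝ u, s^-1, a^(1/2), c^-1, fractional errors add in quadrature:
  (1·δu/u)² = (1×0.0954)² = 0.00911;  (-1·δs/s)² = (-1×0.120)² = 0.0144;  (½·δa/a)² = (0.5×0.0753)² = 0.00142;  (-1·δc/c)² = (-1×0.0432)² = 0.00186
δQ/Q = √(0.0268) = 0.164
Q = 1.18, so δQ = 0.164 × 1.18 = 0.193.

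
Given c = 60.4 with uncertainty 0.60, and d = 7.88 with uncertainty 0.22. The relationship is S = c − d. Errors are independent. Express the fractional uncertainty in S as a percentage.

Each term contributes (cᵢ δxᵢ)² to (δS)²:
  (δc)² = 0.360;  (δd)² = 0.0484
δS = √(0.408) = 0.639
S = 52.5, so δS/S = 0.639/52.5 = 0.0122.

1.22%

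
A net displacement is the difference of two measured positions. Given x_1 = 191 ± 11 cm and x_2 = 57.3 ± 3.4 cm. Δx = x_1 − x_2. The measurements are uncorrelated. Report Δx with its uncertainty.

134 ± 11.5 cm

Δx is a linear combination, so absolute uncertainties add in quadrature:
  (δx_1)² = 121;  (δx_2)² = 11.6
δΔx = √(133) = 11.5 cm
Δx = 134 cm.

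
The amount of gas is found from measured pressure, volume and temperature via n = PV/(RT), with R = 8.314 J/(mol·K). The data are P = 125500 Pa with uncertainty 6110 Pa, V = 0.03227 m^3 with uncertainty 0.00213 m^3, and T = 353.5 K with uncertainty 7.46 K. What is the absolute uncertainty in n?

0.117 mol

n is a product of powers, so relative uncertainties combine in quadrature:
  (1·δP/P)² = (1×0.0487)² = 0.00237;  (1·δV/V)² = (1×0.0660)² = 0.00436;  (-1·δT/T)² = (-1×0.0211)² = 0.000445
δn/n = √(0.00717) = 0.0847
n = 1.378 mol, so δn = 0.0847 × 1.378 = 0.117 mol.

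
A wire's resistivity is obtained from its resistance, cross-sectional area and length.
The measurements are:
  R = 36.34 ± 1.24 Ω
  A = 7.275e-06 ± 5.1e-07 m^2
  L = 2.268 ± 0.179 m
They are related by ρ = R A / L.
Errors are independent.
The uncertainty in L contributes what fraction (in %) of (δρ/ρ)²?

50.6%

(δρ/ρ)² = (1·δR/R)² + (1·δA/A)² + (-1·δL/L)²
  R term: (1×0.0341)² = 0.00116
  A term: (1×0.0701)² = 0.00491
  L term: (-1×0.0789)² = 0.00623
Total = 0.0123. Share from L = 0.00623/0.0123 = 0.506.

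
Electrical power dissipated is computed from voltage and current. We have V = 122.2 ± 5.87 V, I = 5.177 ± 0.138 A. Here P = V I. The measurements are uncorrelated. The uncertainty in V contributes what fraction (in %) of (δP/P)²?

76.5%

(δP/P)² = (1·δV/V)² + (1·δI/I)²
  V term: (1×0.0480)² = 0.00231
  I term: (1×0.0267)² = 0.000711
Total = 0.00302. Share from V = 0.00231/0.00302 = 0.765.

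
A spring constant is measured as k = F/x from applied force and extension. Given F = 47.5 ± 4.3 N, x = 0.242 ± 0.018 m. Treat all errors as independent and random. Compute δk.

23.0 N/m

k is a product of powers, so relative uncertainties combine in quadrature:
  (1·δF/F)² = (1×0.0905)² = 0.00820;  (-1·δx/x)² = (-1×0.0744)² = 0.00553
δk/k = √(0.0137) = 0.117
k = 196 N/m, so δk = 0.117 × 196 = 23.0 N/m.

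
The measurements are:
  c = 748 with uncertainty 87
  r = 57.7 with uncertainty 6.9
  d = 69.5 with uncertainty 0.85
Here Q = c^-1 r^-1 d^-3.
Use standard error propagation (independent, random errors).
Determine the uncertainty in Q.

Products/powers → add relative errors in quadrature, weighted by exponent:
  (-1·δc/c)² = (-1×0.116)² = 0.0135;  (-1·δr/r)² = (-1×0.120)² = 0.0143;  (-3·δd/d)² = (-3×0.0122)² = 0.00135
δQ/Q = √(0.0292) = 0.171
Q = 6.9e-11, so δQ = 0.171 × 6.9e-11 = 1.18e-11.

1.18e-11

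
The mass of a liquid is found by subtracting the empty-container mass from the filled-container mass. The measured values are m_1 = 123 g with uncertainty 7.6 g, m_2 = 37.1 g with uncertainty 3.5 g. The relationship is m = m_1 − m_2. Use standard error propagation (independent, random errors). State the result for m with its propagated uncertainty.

85.9 ± 8.37 g

m is a linear combination, so absolute uncertainties add in quadrature:
  (δm_1)² = 57.8;  (δm_2)² = 12.2
δm = √(70.0) = 8.37 g
m = 85.9 g.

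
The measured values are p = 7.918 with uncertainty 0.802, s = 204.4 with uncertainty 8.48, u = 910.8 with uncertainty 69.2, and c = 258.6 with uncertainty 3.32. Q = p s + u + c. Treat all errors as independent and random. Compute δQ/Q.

Let w = p·s = 1618. δw/w = √((1·δp/p)² + (1·δs/s)²) = √(0.0103 + 0.00172) = 0.109, so δw = 177.
Q = w + u + c: δQ = √(δw² + δu² + δc²) = √(31400 + 4790 + 11.0) = 190
Q = 2788, so δQ/Q = 190/2788 = 0.0682.

0.0682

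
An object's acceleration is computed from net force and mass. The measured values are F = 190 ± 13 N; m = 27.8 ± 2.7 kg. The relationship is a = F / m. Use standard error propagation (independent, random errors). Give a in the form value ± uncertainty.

Products/powers → add relative errors in quadrature, weighted by exponent:
  (1·δF/F)² = (1×0.0684)² = 0.00468;  (-1·δm/m)² = (-1×0.0971)² = 0.00943
δa/a = √(0.0141) = 0.119
a = 6.83 m/s^2, so δa = 0.119 × 6.83 = 0.812 m/s^2.

6.83 ± 0.812 m/s^2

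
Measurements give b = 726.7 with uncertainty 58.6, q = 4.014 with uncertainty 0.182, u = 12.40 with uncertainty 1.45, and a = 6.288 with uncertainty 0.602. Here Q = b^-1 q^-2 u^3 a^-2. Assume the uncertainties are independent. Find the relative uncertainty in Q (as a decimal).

Q is a product of powers, so relative uncertainties combine in quadrature:
  (-1·δb/b)² = (-1×0.0806)² = 0.00650;  (-2·δq/q)² = (-2×0.0453)² = 0.00822;  (3·δu/u)² = (3×0.117)² = 0.123;  (-2·δa/a)² = (-2×0.0957)² = 0.0367
δQ/Q = √(0.174) = 0.418

0.418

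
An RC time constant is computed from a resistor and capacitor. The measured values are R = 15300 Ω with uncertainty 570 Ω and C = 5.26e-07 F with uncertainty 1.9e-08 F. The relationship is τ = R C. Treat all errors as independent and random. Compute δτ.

0.000418 s

Each factor contributes (exponent × relative error)² to (δτ/τ)²:
  (1·δR/R)² = (1×0.0373)² = 0.00139;  (1·δC/C)² = (1×0.0361)² = 0.00130
δτ/τ = √(0.00269) = 0.0519
τ = 0.00805 s, so δτ = 0.0519 × 0.00805 = 0.000418 s.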